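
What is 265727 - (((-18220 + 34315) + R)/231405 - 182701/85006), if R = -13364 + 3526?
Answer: 5227107986355973/19670813430 ≈ 2.6573e+5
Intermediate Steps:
R = -9838
265727 - (((-18220 + 34315) + R)/231405 - 182701/85006) = 265727 - (((-18220 + 34315) - 9838)/231405 - 182701/85006) = 265727 - ((16095 - 9838)*(1/231405) - 182701*1/85006) = 265727 - (6257*(1/231405) - 182701/85006) = 265727 - (6257/231405 - 182701/85006) = 265727 - 1*(-41746042363/19670813430) = 265727 + 41746042363/19670813430 = 5227107986355973/19670813430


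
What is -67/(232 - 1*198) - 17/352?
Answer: -12081/5984 ≈ -2.0189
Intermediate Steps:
-67/(232 - 1*198) - 17/352 = -67/(232 - 198) - 17*1/352 = -67/34 - 17/352 = -12081/5984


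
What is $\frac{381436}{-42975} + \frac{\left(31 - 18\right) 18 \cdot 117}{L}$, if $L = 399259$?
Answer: $- \frac{151115186374}{17158155525} \approx -8.8072$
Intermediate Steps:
$\frac{381436}{-42975} + \frac{\left(31 - 18\right) 18 \cdot 117}{L} = \frac{381436}{-42975} + \frac{\left(31 - 18\right) 18 \cdot 117}{399259} = 381436 \left(- \frac{1}{42975}\right) + 13 \cdot 18 \cdot 117 \cdot \frac{1}{399259} = - \frac{381436}{42975} + 234 \cdot 117 \cdot \frac{1}{399259} = - \frac{381436}{42975} + 27378 \cdot \frac{1}{399259} = - \frac{381436}{42975} + \frac{27378}{399259} = - \frac{151115186374}{17158155525}$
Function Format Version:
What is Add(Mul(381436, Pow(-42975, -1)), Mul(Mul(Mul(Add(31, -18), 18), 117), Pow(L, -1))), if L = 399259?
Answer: Rational(-151115186374, 17158155525) ≈ -8.8072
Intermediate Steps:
Add(Mul(381436, Pow(-42975, -1)), Mul(Mul(Mul(Add(31, -18), 18), 117), Pow(L, -1))) = Add(Mul(381436, Pow(-42975, -1)), Mul(Mul(Mul(Add(31, -18), 18), 117), Pow(399259, -1))) = Add(Mul(381436, Rational(-1, 42975)), Mul(Mul(Mul(13, 18), 117), Rational(1, 399259))) = Add(Rational(-381436, 42975), Mul(Mul(234, 117), Rational(1, 399259))) = Add(Rational(-381436, 42975), Mul(27378, Rational(1, 399259))) = Add(Rational(-381436, 42975), Rational(27378, 399259)) = Rational(-151115186374, 17158155525)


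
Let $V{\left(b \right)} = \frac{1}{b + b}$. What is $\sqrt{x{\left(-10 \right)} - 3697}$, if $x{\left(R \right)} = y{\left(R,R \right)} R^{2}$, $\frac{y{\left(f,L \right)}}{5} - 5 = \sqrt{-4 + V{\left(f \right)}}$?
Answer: $3 \sqrt{-133 + 50 i \sqrt{5}} \approx 13.542 + 37.153 i$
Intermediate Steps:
$V{\left(b \right)} = \frac{1}{2 b}$
$y{\left(f,L \right)} = 25 + 5 \sqrt{-4 + \frac{1}{2 f}}$
$x{\left(R \right)} = R^{2} \left(25 + \frac{5 \sqrt{-16 + \frac{2}{R}}}{2}\right)$ ($x{\left(R \right)} = \left(25 + \frac{5 \sqrt{-16 + \frac{2}{R}}}{2}\right) R^{2} = R^{2} \left(25 + \frac{5 \sqrt{-16 + \frac{2}{R}}}{2}\right)$)
$\sqrt{x{\left(-10 \right)} - 3697} = \sqrt{\frac{5 \left(-10\right)^{2} \left(10 + \sqrt{2} \sqrt{\frac{1 - -80}{-10}}\right)}{2} - 3697} = \sqrt{\frac{5}{2} \cdot 100 \left(10 + \sqrt{2} \sqrt{- \frac{1 + 80}{10}}\right) - 3697} = \sqrt{\frac{5}{2} \cdot 100 \left(10 + \sqrt{2} \sqrt{\left(- \frac{1}{10}\right) 81}\right) - 3697} = \sqrt{\frac{5}{2} \cdot 100 \left(10 + \sqrt{2} \sqrt{- \frac{81}{10}}\right) - 3697} = \sqrt{\frac{5}{2} \cdot 100 \left(10 + \sqrt{2} \frac{9 i \sqrt{10}}{10}\right) - 3697} = \sqrt{\frac{5}{2} \cdot 100 \left(10 + \frac{9 i \sqrt{5}}{5}\right) - 3697} = \sqrt{\left(2500 + 450 i \sqrt{5}\right) - 3697} = \sqrt{-1197 + 450 i \sqrt{5}}$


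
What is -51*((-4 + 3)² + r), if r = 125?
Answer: -6426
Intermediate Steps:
-51*((-4 + 3)² + r) = -51*((-4 + 3)² + 125) = -51*((-1)² + 125) = -51*(1 + 125) = -51*126 = -6426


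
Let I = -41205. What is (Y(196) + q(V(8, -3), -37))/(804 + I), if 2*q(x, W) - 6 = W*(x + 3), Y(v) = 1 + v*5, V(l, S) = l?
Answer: -1561/80802 ≈ -0.019319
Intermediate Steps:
Y(v) = 1 + 5*v
q(x, W) = 3 + W*(3 + x)/2 (q(x, W) = 3 + (W*(x + 3))/2 = 3 + (W*(3 + x))/2 = 3 + W*(3 + x)/2)
(Y(196) + q(V(8, -3), -37))/(804 + I) = ((1 + 5*196) + (3 + (3/2)*(-37) + (1/2)*(-37)*8))/(804 - 41205) = ((1 + 980) + (3 - 111/2 - 148))/(-40401) = (981 - 401/2)*(-1/40401) = (1561/2)*(-1/40401) = -1561/80802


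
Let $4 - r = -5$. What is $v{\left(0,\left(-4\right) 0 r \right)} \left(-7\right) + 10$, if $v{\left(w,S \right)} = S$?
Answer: $10$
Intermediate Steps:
$r = 9$ ($r = 4 - -5 = 4 + 5 = 9$)
$v{\left(0,\left(-4\right) 0 r \right)} \left(-7\right) + 10 = \left(-4\right) 0 \cdot 9 \left(-7\right) + 10 = 0 \cdot 9 \left(-7\right) + 10 = 0 \left(-7\right) + 10 = 0 + 10 = 10$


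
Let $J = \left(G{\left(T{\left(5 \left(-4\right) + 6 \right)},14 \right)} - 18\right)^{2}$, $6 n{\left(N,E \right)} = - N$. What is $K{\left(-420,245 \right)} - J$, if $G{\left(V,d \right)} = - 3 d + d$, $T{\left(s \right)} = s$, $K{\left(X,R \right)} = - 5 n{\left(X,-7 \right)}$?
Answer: $-2466$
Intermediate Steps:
$n{\left(N,E \right)} = - \frac{N}{6}$ ($n{\left(N,E \right)} = \frac{\left(-1\right) N}{6} = - \frac{N}{6}$)
$K{\left(X,R \right)} = \frac{5 X}{6}$ ($K{\left(X,R \right)} = - 5 \left(- \frac{X}{6}\right) = \frac{5 X}{6}$)
$G{\left(V,d \right)} = - 2 d$
$J = 2116$ ($J = \left(\left(-2\right) 14 - 18\right)^{2} = \left(-28 - 18\right)^{2} = \left(-46\right)^{2} = 2116$)
$K{\left(-420,245 \right)} - J = \frac{5}{6} \left(-420\right) - 2116 = -350 - 2116 = -2466$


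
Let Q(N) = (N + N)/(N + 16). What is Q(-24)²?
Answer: 36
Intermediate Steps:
Q(N) = 2*N/(16 + N) (Q(N) = (2*N)/(16 + N) = 2*N/(16 + N))
Q(-24)² = (2*(-24)/(16 - 24))² = (2*(-24)/(-8))² = (2*(-24)*(-⅛))² = 6² = 36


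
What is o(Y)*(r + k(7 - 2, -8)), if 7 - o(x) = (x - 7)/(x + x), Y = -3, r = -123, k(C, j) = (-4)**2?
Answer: -1712/3 ≈ -570.67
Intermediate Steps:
k(C, j) = 16
o(x) = 7 - (-7 + x)/(2*x) (o(x) = 7 - (x - 7)/(x + x) = 7 - (-7 + x)/(2*x))
o(Y)*(r + k(7 - 2, -8)) = ((1/2)*(7 + 13*(-3))/(-3))*(-123 + 16) = ((1/2)*(-1/3)*(7 - 39))*(-107) = ((1/2)*(-1/3)*(-32))*(-107) = (16/3)*(-107) = -1712/3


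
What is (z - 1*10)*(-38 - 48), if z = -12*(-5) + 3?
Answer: -4558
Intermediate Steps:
z = 63 (z = -2*(-30) + 3 = 60 + 3 = 63)
(z - 1*10)*(-38 - 48) = (63 - 1*10)*(-38 - 48) = (63 - 10)*(-86) = 53*(-86) = -4558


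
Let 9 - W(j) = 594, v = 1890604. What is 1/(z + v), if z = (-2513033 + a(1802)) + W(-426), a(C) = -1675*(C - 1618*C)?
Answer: 1/4880048936 ≈ 2.0492e-10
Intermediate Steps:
W(j) = -585 (W(j) = 9 - 1*594 = 9 - 594 = -585)
a(C) = 2708475*C (a(C) = -(-2708475)*C = 2708475*C)
z = 4878158332 (z = (-2513033 + 2708475*1802) - 585 = (-2513033 + 4880671950) - 585 = 4878158917 - 585 = 4878158332)
1/(z + v) = 1/(4878158332 + 1890604) = 1/4880048936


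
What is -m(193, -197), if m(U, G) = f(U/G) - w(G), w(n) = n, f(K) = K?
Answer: -38616/197 ≈ -196.02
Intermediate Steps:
m(U, G) = -G + U/G (m(U, G) = U/G - G = -G + U/G)
-m(193, -197) = -(-1*(-197) + 193/(-197)) = -(197 + 193*(-1/197)) = -(197 - 193/197) = -1*38616/197 = -38616/197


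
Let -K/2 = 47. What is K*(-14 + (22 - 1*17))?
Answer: 846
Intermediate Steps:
K = -94 (K = -2*47 = -94)
K*(-14 + (22 - 1*17)) = -94*(-14 + (22 - 1*17)) = -94*(-14 + (22 - 17)) = -94*(-14 + 5) = -94*(-9) = 846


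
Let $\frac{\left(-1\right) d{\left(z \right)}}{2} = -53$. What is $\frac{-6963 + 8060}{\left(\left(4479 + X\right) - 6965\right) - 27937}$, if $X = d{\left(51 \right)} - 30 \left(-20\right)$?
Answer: $- \frac{1097}{29717} \approx -0.036915$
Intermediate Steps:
$d{\left(z \right)} = 106$ ($d{\left(z \right)} = \left(-2\right) \left(-53\right) = 106$)
$X = 706$ ($X = 106 - 30 \left(-20\right) = 106 - -600 = 106 + 600 = 706$)
$\frac{-6963 + 8060}{\left(\left(4479 + X\right) - 6965\right) - 27937} = \frac{-6963 + 8060}{\left(\left(4479 + 706\right) - 6965\right) - 27937} = \frac{1097}{\left(5185 - 6965\right) - 27937} = \frac{1097}{-1780 - 27937} = \frac{1097}{-29717} = 1097 \left(- \frac{1}{29717}\right) = - \frac{1097}{29717}$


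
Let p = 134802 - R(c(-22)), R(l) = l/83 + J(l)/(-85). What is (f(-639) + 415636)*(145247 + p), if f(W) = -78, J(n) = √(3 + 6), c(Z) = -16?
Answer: 821037598155632/7055 ≈ 1.1638e+11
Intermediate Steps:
J(n) = 3 (J(n) = √9 = 3)
R(l) = -3/85 + l/83 (R(l) = l/83 + 3/(-85) = l*(1/83) + 3*(-1/85) = l/83 - 3/85 = -3/85 + l/83)
p = 951029719/7055 (p = 134802 - (-3/85 + (1/83)*(-16)) = 134802 - (-3/85 - 16/83) = 134802 - 1*(-1609/7055) = 134802 + 1609/7055 = 951029719/7055 ≈ 1.3480e+5)
(f(-639) + 415636)*(145247 + p) = (-78 + 415636)*(145247 + 951029719/7055) = 415558*(1975747304/7055) = 821037598155632/7055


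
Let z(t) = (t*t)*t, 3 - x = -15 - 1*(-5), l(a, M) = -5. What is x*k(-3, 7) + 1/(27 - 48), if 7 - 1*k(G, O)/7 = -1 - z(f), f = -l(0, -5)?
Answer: 254162/21 ≈ 12103.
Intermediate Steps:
x = 13 (x = 3 - (-15 - 1*(-5)) = 3 - (-15 + 5) = 3 - 1*(-10) = 3 + 10 = 13)
f = 5 (f = -1*(-5) = 5)
z(t) = t³ (z(t) = t²*t = t³)
k(G, O) = 931 (k(G, O) = 49 - 7*(-1 - 1*5³) = 49 - 7*(-1 - 1*125) = 49 - 7*(-1 - 125) = 49 - 7*(-126) = 49 + 882 = 931)
x*k(-3, 7) + 1/(27 - 48) = 13*931 + 1/(27 - 48) = 12103 + 1/(-21) = 12103 - 1/21 = 254162/21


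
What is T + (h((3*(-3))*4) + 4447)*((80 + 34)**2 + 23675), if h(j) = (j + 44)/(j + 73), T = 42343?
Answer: 6035669728/37 ≈ 1.6313e+8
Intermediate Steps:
h(j) = (44 + j)/(73 + j)
T + (h((3*(-3))*4) + 4447)*((80 + 34)**2 + 23675) = 42343 + ((44 + (3*(-3))*4)/(73 + (3*(-3))*4) + 4447)*((80 + 34)**2 + 23675) = 42343 + ((44 - 9*4)/(73 - 9*4) + 4447)*(114**2 + 23675) = 42343 + ((44 - 36)/(73 - 36) + 4447)*(12996 + 23675) = 42343 + (8/37 + 4447)*36671 = 42343 + (164547/37)*36671 = 42343 + 6034103037/37 = 6035669728/37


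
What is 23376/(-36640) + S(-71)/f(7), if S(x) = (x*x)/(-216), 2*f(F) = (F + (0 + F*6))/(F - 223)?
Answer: 23016191/112210 ≈ 205.12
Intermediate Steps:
f(F) = 7*F/(2*(-223 + F)) (f(F) = ((F + (0 + F*6))/(F - 223))/2 = ((F + (0 + 6*F))/(-223 + F))/2 = ((F + 6*F)/(-223 + F))/2 = ((7*F)/(-223 + F))/2 = (7*F/(-223 + F))/2 = 7*F/(2*(-223 + F)))
S(x) = -x²/216 (S(x) = x²*(-1/216) = -x²/216)
23376/(-36640) + S(-71)/f(7) = 23376/(-36640) + (-1/216*(-71)²)/(((7/2)*7/(-223 + 7))) = 23376*(-1/36640) + (-1/216*5041)/(((7/2)*7/(-216))) = -1461/2290 - 5041/(216*((7/2)*7*(-1/216))) = -1461/2290 - 5041/(216*(-49/432)) = -1461/2290 - 5041/216*(-432/49) = -1461/2290 + 10082/49 = 23016191/112210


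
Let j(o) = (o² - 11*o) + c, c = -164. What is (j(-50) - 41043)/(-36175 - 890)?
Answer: 1817/1765 ≈ 1.0295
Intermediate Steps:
j(o) = -164 + o² - 11*o (j(o) = (o² - 11*o) - 164 = -164 + o² - 11*o)
(j(-50) - 41043)/(-36175 - 890) = ((-164 + (-50)² - 11*(-50)) - 41043)/(-36175 - 890) = ((-164 + 2500 + 550) - 41043)/(-37065) = (2886 - 41043)*(-1/37065) = -38157*(-1/37065) = 1817/1765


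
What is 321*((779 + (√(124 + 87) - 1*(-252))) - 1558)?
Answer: -169167 + 321*√211 ≈ -1.6450e+5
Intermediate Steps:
321*((779 + (√(124 + 87) - 1*(-252))) - 1558) = 321*((779 + (√211 + 252)) - 1558) = 321*((779 + (252 + √211)) - 1558) = 321*((1031 + √211) - 1558) = 321*(-527 + √211) = -169167 + 321*√211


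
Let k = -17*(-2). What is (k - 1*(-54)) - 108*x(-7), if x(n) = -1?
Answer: 196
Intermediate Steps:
k = 34
(k - 1*(-54)) - 108*x(-7) = (34 - 1*(-54)) - 108*(-1) = (34 + 54) + 108 = 88 + 108 = 196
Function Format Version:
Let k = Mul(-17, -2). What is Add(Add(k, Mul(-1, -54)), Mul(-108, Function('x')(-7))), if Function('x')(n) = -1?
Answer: 196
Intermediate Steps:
k = 34
Add(Add(k, Mul(-1, -54)), Mul(-108, Function('x')(-7))) = Add(Add(34, Mul(-1, -54)), Mul(-108, -1)) = Add(Add(34, 54), 108) = Add(88, 108) = 196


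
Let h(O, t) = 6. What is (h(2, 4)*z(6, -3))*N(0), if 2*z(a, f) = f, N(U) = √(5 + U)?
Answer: -9*√5 ≈ -20.125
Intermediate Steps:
z(a, f) = f/2
(h(2, 4)*z(6, -3))*N(0) = (6*((½)*(-3)))*√(5 + 0) = (6*(-3/2))*√5 = -9*√5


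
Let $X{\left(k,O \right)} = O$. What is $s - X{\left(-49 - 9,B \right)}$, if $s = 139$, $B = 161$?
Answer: $-22$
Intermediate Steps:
$s - X{\left(-49 - 9,B \right)} = 139 - 161 = -22$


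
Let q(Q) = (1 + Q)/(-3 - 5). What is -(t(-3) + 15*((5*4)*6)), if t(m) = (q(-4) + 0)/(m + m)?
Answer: -28799/16 ≈ -1799.9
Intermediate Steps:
q(Q) = -⅛ - Q/8 (q(Q) = (1 + Q)/(-8) = (1 + Q)*(-⅛) = -⅛ - Q/8)
t(m) = 3/(16*m) (t(m) = ((-⅛ - ⅛*(-4)) + 0)/(m + m) = ((-⅛ + ½) + 0)/((2*m)) = (3/8 + 0)*(1/(2*m)) = 3*(1/(2*m))/8 = 3/(16*m))
-(t(-3) + 15*((5*4)*6)) = -((3/16)/(-3) + 15*((5*4)*6)) = -((3/16)*(-⅓) + 15*(20*6)) = -(-1/16 + 15*120) = -(-1/16 + 1800) = -1*28799/16 = -28799/16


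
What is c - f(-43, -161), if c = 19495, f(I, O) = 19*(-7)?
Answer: 19628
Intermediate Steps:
f(I, O) = -133
c - f(-43, -161) = 19495 - 1*(-133) = 19495 + 133 = 19628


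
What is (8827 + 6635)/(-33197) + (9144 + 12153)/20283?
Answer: 131126921/224444917 ≈ 0.58423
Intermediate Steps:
(8827 + 6635)/(-33197) + (9144 + 12153)/20283 = 15462*(-1/33197) + 21297*(1/20283) = -15462/33197 + 7099/6761 = 131126921/224444917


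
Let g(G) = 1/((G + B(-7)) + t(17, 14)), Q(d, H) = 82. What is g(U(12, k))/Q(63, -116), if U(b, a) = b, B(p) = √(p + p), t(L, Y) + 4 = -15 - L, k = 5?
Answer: -6/12095 - I*√14/48380 ≈ -0.00049607 - 7.7339e-5*I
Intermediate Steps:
t(L, Y) = -19 - L (t(L, Y) = -4 + (-15 - L) = -19 - L)
B(p) = √2*√p (B(p) = √(2*p) = √2*√p)
g(G) = 1/(-36 + G + I*√14) (g(G) = 1/((G + √2*√(-7)) + (-19 - 1*17)) = 1/((G + √2*(I*√7)) + (-19 - 17)) = 1/((G + I*√14) - 36) = 1/(-36 + G + I*√14))
g(U(12, k))/Q(63, -116) = 1/((-36 + 12 + I*√14)*82) = (1/82)/(-24 + I*√14) = 1/(82*(-24 + I*√14))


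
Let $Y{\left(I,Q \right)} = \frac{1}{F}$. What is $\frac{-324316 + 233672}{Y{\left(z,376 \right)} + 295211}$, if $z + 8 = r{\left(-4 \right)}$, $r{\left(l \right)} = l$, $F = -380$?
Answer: $- \frac{34444720}{112180179} \approx -0.30705$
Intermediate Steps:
$z = -12$ ($z = -8 - 4 = -12$)
$Y{\left(I,Q \right)} = - \frac{1}{380}$ ($Y{\left(I,Q \right)} = \frac{1}{-380} = - \frac{1}{380}$)
$\frac{-324316 + 233672}{Y{\left(z,376 \right)} + 295211} = \frac{-324316 + 233672}{- \frac{1}{380} + 295211} = - \frac{90644}{\frac{112180179}{380}} = \left(-90644\right) \frac{380}{112180179} = - \frac{34444720}{112180179}$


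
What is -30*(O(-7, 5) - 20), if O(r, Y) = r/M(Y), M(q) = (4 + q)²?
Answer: 16270/27 ≈ 602.59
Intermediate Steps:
O(r, Y) = r/(4 + Y)² (O(r, Y) = r/((4 + Y)²) = r/(4 + Y)²)
-30*(O(-7, 5) - 20) = -30*(-7/(4 + 5)² - 20) = -30*(-7/9² - 20) = -30*(-7*1/81 - 20) = -30*(-7/81 - 20) = -30*(-1627/81) = 16270/27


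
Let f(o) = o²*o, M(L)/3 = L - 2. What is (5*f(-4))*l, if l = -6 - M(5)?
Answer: 4800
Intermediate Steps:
M(L) = -6 + 3*L (M(L) = 3*(L - 2) = 3*(-2 + L) = -6 + 3*L)
f(o) = o³
l = -15 (l = -6 - (-6 + 3*5) = -6 - (-6 + 15) = -6 - 1*9 = -6 - 9 = -15)
(5*f(-4))*l = (5*(-4)³)*(-15) = (5*(-64))*(-15) = -320*(-15) = 4800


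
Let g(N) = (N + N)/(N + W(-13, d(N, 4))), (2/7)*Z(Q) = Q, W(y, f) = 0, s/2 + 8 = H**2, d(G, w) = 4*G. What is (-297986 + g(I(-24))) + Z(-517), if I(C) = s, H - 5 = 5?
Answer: -599587/2 ≈ -2.9979e+5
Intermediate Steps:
H = 10 (H = 5 + 5 = 10)
s = 184 (s = -16 + 2*10**2 = -16 + 2*100 = -16 + 200 = 184)
I(C) = 184
Z(Q) = 7*Q/2
g(N) = 2 (g(N) = (N + N)/(N + 0) = (2*N)/N = 2)
(-297986 + g(I(-24))) + Z(-517) = (-297986 + 2) + (7/2)*(-517) = -297984 - 3619/2 = -599587/2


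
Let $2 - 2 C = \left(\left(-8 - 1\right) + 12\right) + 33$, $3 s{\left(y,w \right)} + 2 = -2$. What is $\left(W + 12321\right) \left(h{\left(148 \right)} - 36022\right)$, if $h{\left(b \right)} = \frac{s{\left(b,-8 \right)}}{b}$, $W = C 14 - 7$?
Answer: $- \frac{48285197668}{111} \approx -4.35 \cdot 10^{8}$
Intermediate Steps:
$s{\left(y,w \right)} = - \frac{4}{3}$ ($s{\left(y,w \right)} = - \frac{2}{3} + \frac{1}{3} \left(-2\right) = - \frac{2}{3} - \frac{2}{3} = - \frac{4}{3}$)
$C = -17$ ($C = 1 - \frac{\left(\left(-8 - 1\right) + 12\right) + 33}{2} = 1 - \frac{\left(-9 + 12\right) + 33}{2} = 1 - \frac{3 + 33}{2} = 1 - 18 = -17$)
$W = -245$ ($W = \left(-17\right) 14 - 7 = -238 - 7 = -245$)
$h{\left(b \right)} = - \frac{4}{3 b}$
$\left(W + 12321\right) \left(h{\left(148 \right)} - 36022\right) = \left(-245 + 12321\right) \left(- \frac{4}{3 \cdot 148} - 36022\right) = 12076 \left(\left(- \frac{4}{3}\right) \frac{1}{148} - 36022\right) = 12076 \left(- \frac{1}{111} - 36022\right) = 12076 \left(- \frac{3998443}{111}\right) = - \frac{48285197668}{111}$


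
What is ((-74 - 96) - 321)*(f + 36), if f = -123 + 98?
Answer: -5401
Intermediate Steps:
f = -25
((-74 - 96) - 321)*(f + 36) = ((-74 - 96) - 321)*(-25 + 36) = (-170 - 321)*11 = -491*11 = -5401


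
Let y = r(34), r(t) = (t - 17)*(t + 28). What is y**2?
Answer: 1110916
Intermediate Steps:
r(t) = (-17 + t)*(28 + t)
y = 1054 (y = -476 + 34**2 + 11*34 = -476 + 1156 + 374 = 1054)
y**2 = 1054**2 = 1110916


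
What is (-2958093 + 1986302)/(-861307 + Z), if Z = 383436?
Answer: 971791/477871 ≈ 2.0336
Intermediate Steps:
(-2958093 + 1986302)/(-861307 + Z) = (-2958093 + 1986302)/(-861307 + 383436) = -971791/(-477871) = -971791*(-1/477871) = 971791/477871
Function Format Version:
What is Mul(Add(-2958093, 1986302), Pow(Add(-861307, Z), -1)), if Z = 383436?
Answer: Rational(971791, 477871) ≈ 2.0336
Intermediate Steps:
Mul(Add(-2958093, 1986302), Pow(Add(-861307, Z), -1)) = Mul(Add(-2958093, 1986302), Pow(Add(-861307, 383436), -1)) = Mul(-971791, Pow(-477871, -1)) = Mul(-971791, Rational(-1, 477871)) = Rational(971791, 477871)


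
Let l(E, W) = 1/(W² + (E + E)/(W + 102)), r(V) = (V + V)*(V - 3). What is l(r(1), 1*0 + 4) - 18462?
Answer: -15581875/844 ≈ -18462.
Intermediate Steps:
r(V) = 2*V*(-3 + V) (r(V) = (2*V)*(-3 + V) = 2*V*(-3 + V))
l(E, W) = 1/(W² + 2*E/(102 + W)) (l(E, W) = 1/(W² + (2*E)/(102 + W)) = 1/(W² + 2*E/(102 + W)))
l(r(1), 1*0 + 4) - 18462 = (102 + (1*0 + 4))/((1*0 + 4)³ + 2*(2*1*(-3 + 1)) + 102*(1*0 + 4)²) - 18462 = (102 + (0 + 4))/((0 + 4)³ + 2*(2*1*(-2)) + 102*(0 + 4)²) - 18462 = (102 + 4)/(4³ + 2*(-4) + 102*4²) - 18462 = 106/(64 - 8 + 102*16) - 18462 = 106/(64 - 8 + 1632) - 18462 = 106/1688 - 18462 = (1/1688)*106 - 18462 = 53/844 - 18462 = -15581875/844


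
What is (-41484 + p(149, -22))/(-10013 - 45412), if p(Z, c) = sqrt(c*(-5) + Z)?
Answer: 13828/18475 - sqrt(259)/55425 ≈ 0.74818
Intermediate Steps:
p(Z, c) = sqrt(Z - 5*c) (p(Z, c) = sqrt(-5*c + Z) = sqrt(Z - 5*c))
(-41484 + p(149, -22))/(-10013 - 45412) = (-41484 + sqrt(149 - 5*(-22)))/(-10013 - 45412) = (-41484 + sqrt(149 + 110))/(-55425) = (-41484 + sqrt(259))*(-1/55425) = 13828/18475 - sqrt(259)/55425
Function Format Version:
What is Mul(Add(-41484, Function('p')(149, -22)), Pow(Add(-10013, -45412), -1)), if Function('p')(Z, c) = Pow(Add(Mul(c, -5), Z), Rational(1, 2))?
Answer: Add(Rational(13828, 18475), Mul(Rational(-1, 55425), Pow(259, Rational(1, 2)))) ≈ 0.74818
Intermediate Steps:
Function('p')(Z, c) = Pow(Add(Z, Mul(-5, c)), Rational(1, 2)) (Function('p')(Z, c) = Pow(Add(Mul(-5, c), Z), Rational(1, 2)) = Pow(Add(Z, Mul(-5, c)), Rational(1, 2)))
Mul(Add(-41484, Function('p')(149, -22)), Pow(Add(-10013, -45412), -1)) = Mul(Add(-41484, Pow(Add(149, Mul(-5, -22)), Rational(1, 2))), Pow(Add(-10013, -45412), -1)) = Mul(Add(-41484, Pow(Add(149, 110), Rational(1, 2))), Pow(-55425, -1)) = Mul(Add(-41484, Pow(259, Rational(1, 2))), Rational(-1, 55425)) = Add(Rational(13828, 18475), Mul(Rational(-1, 55425), Pow(259, Rational(1, 2))))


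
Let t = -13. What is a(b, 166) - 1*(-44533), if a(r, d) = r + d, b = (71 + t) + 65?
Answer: 44822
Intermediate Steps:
b = 123 (b = (71 - 13) + 65 = 58 + 65 = 123)
a(r, d) = d + r
a(b, 166) - 1*(-44533) = (166 + 123) - 1*(-44533) = 289 + 44533 = 44822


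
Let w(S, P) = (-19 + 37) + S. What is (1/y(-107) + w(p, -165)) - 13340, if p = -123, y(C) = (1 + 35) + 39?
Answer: -1008374/75 ≈ -13445.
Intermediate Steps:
y(C) = 75 (y(C) = 36 + 39 = 75)
w(S, P) = 18 + S
(1/y(-107) + w(p, -165)) - 13340 = (1/75 + (18 - 123)) - 13340 = (1/75 - 105) - 13340 = -7874/75 - 13340 = -1008374/75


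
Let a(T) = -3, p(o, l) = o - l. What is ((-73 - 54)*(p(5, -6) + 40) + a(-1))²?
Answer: 41990400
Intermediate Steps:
((-73 - 54)*(p(5, -6) + 40) + a(-1))² = ((-73 - 54)*((5 - 1*(-6)) + 40) - 3)² = (-127*((5 + 6) + 40) - 3)² = (-127*(11 + 40) - 3)² = (-127*51 - 3)² = (-6477 - 3)² = (-6480)² = 41990400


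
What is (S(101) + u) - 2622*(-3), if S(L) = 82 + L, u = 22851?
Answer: 30900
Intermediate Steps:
(S(101) + u) - 2622*(-3) = ((82 + 101) + 22851) - 2622*(-3) = (183 + 22851) + 7866 = 23034 + 7866 = 30900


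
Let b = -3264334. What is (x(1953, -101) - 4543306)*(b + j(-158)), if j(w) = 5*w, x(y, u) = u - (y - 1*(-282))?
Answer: 14842084789608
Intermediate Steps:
x(y, u) = -282 + u - y (x(y, u) = u - (y + 282) = u - (282 + y) = u + (-282 - y) = -282 + u - y)
(x(1953, -101) - 4543306)*(b + j(-158)) = ((-282 - 101 - 1*1953) - 4543306)*(-3264334 + 5*(-158)) = ((-282 - 101 - 1953) - 4543306)*(-3264334 - 790) = (-2336 - 4543306)*(-3265124) = -4545642*(-3265124) = 14842084789608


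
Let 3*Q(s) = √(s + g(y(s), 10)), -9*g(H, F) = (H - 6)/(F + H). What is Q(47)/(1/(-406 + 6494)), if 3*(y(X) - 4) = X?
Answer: 6088*√3346934/801 ≈ 13905.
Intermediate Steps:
y(X) = 4 + X/3
g(H, F) = -(-6 + H)/(9*(F + H)) (g(H, F) = -(H - 6)/(9*(F + H)) = -(-6 + H)/(9*(F + H)))
Q(s) = √(s + (2 - s/3)/(9*(14 + s/3)))/3 (Q(s) = √(s + (6 - (4 + s/3))/(9*(10 + (4 + s/3))))/3 = √(s + (6 + (-4 - s/3))/(9*(14 + s/3)))/3 = √(s + (2 - s/3)/(9*(14 + s/3)))/3)
Q(47)/(1/(-406 + 6494)) = (√((6 - 1*47 + 9*47*(42 + 47))/(42 + 47))/9)/(1/(-406 + 6494)) = (√((6 - 47 + 9*47*89)/89)/9)/(1/6088) = (√((6 - 47 + 37647)/89)/9)/(1/6088) = (√((1/89)*37606)/9)*6088 = (√(37606/89)/9)*6088 = ((√3346934/89)/9)*6088 = (√3346934/801)*6088 = 6088*√3346934/801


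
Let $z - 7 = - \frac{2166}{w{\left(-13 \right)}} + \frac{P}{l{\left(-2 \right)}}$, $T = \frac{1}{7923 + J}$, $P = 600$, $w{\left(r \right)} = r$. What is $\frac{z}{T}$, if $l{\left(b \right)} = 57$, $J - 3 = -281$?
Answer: $\frac{347717535}{247} \approx 1.4078 \cdot 10^{6}$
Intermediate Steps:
$J = -278$ ($J = 3 - 281 = -278$)
$T = \frac{1}{7645}$ ($T = \frac{1}{7923 - 278} = \frac{1}{7645} \approx 0.0001308$)
$z = \frac{45483}{247}$ ($z = 7 + \left(- \frac{2166}{-13} + \frac{600}{57}\right) = 7 + \left(\left(-2166\right) \left(- \frac{1}{13}\right) + 600 \cdot \frac{1}{57}\right) = 7 + \left(\frac{2166}{13} + \frac{200}{19}\right) = 7 + \frac{43754}{247} = \frac{45483}{247} \approx 184.14$)
$\frac{z}{T} = \frac{45483 \frac{1}{\frac{1}{7645}}}{247} = \frac{45483}{247} \cdot 7645 = \frac{347717535}{247}$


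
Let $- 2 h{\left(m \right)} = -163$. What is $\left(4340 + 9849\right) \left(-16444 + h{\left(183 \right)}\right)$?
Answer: $- \frac{464335025}{2} \approx -2.3217 \cdot 10^{8}$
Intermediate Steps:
$h{\left(m \right)} = \frac{163}{2}$ ($h{\left(m \right)} = \left(- \frac{1}{2}\right) \left(-163\right) = \frac{163}{2}$)
$\left(4340 + 9849\right) \left(-16444 + h{\left(183 \right)}\right) = \left(4340 + 9849\right) \left(-16444 + \frac{163}{2}\right) = 14189 \left(- \frac{32725}{2}\right) = - \frac{464335025}{2}$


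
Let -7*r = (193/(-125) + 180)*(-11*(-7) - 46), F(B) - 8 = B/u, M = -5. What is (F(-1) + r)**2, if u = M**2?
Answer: 468611440704/765625 ≈ 6.1206e+5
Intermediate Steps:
u = 25 (u = (-5)**2 = 25)
F(B) = 8 + B/25
r = -691517/875 (r = -(193/(-125) + 180)*(-11*(-7) - 46)/7 = -(193*(-1/125) + 180)*(77 - 46)/7 = -(-193/125 + 180)*31/7 = -22307*31/875 = -1/7*691517/125 = -691517/875 ≈ -790.30)
(F(-1) + r)**2 = ((8 + (1/25)*(-1)) - 691517/875)**2 = ((8 - 1/25) - 691517/875)**2 = (199/25 - 691517/875)**2 = (-684552/875)**2 = 468611440704/765625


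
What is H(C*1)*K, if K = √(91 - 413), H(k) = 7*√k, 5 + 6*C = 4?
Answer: -7*√483/3 ≈ -51.280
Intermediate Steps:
C = -⅙ (C = -⅚ + (⅙)*4 = -⅚ + ⅔ = -⅙ ≈ -0.16667)
K = I*√322 (K = √(-322) = I*√322 ≈ 17.944*I)
H(C*1)*K = (7*√(-⅙*1))*(I*√322) = (7*√(-⅙))*(I*√322) = (7*(I*√6/6))*(I*√322) = (7*I*√6/6)*(I*√322) = -7*√483/3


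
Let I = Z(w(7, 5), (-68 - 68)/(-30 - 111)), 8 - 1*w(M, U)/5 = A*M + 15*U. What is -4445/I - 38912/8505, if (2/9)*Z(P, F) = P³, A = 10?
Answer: -500282103638/109346786325 ≈ -4.5752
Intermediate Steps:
w(M, U) = 40 - 75*U - 50*M (w(M, U) = 40 - 5*(10*M + 15*U) = 40 + (-75*U - 50*M) = 40 - 75*U - 50*M)
Z(P, F) = 9*P³/2
I = -2892772125/2 (I = 9*(40 - 75*5 - 50*7)³/2 = 9*(40 - 375 - 350)³/2 = (9/2)*(-685)³ = (9/2)*(-321419125) = -2892772125/2 ≈ -1.4464e+9)
-4445/I - 38912/8505 = -4445/(-2892772125/2) - 38912/8505 = -4445*(-2/2892772125) - 38912*1/8505 = 1778/578554425 - 38912/8505 = -500282103638/109346786325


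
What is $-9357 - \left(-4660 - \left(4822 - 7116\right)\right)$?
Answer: $-6991$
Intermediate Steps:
$-9357 - \left(-4660 - \left(4822 - 7116\right)\right) = -9357 - \left(-4660 - -2294\right) = -9357 - \left(-4660 + 2294\right) = -9357 - -2366 = -9357 + 2366 = -6991$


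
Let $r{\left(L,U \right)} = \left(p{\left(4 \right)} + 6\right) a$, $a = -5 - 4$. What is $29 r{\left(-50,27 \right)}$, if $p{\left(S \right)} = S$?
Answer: $-2610$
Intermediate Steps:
$a = -9$ ($a = -5 - 4 = -9$)
$r{\left(L,U \right)} = -90$ ($r{\left(L,U \right)} = \left(4 + 6\right) \left(-9\right) = 10 \left(-9\right) = -90$)
$29 r{\left(-50,27 \right)} = 29 \left(-90\right) = -2610$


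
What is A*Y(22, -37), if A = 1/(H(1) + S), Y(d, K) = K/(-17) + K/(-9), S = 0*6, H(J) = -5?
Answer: -962/765 ≈ -1.2575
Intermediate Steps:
S = 0
Y(d, K) = -26*K/153 (Y(d, K) = K*(-1/17) + K*(-⅑) = -K/17 - K/9 = -26*K/153)
A = -⅕ (A = 1/(-5 + 0) = 1/(-5) = -⅕ ≈ -0.20000)
A*Y(22, -37) = -(-26)*(-37)/765 = -⅕*962/153 = -962/765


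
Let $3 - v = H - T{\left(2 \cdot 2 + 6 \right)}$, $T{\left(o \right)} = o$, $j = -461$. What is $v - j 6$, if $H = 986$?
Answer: $1793$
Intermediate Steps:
$v = -973$ ($v = 3 - \left(986 - \left(2 \cdot 2 + 6\right)\right) = 3 - \left(986 - \left(4 + 6\right)\right) = 3 - \left(986 - 10\right) = 3 - 976 = -973$)
$v - j 6 = -973 - \left(-461\right) 6 = -973 - -2766 = -973 + 2766 = 1793$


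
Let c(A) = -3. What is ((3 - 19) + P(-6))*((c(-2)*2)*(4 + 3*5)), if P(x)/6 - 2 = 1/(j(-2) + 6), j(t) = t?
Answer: 285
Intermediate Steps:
P(x) = 27/2 (P(x) = 12 + 6/(-2 + 6) = 12 + 6/4 = 12 + 6*(¼) = 12 + 3/2 = 27/2)
((3 - 19) + P(-6))*((c(-2)*2)*(4 + 3*5)) = ((3 - 19) + 27/2)*((-3*2)*(4 + 3*5)) = (-16 + 27/2)*(-6*(4 + 15)) = -(-15)*19 = -5/2*(-114) = 285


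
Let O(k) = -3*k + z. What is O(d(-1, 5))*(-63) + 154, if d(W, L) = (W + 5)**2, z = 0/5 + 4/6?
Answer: 3136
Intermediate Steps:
z = 2/3 (z = 0*(1/5) + 4*(1/6) = 0 + 2/3 = 2/3 ≈ 0.66667)
d(W, L) = (5 + W)**2
O(k) = 2/3 - 3*k (O(k) = -3*k + 2/3 = 2/3 - 3*k)
O(d(-1, 5))*(-63) + 154 = (2/3 - 3*(5 - 1)**2)*(-63) + 154 = (2/3 - 3*4**2)*(-63) + 154 = (2/3 - 3*16)*(-63) + 154 = (2/3 - 48)*(-63) + 154 = -142/3*(-63) + 154 = 2982 + 154 = 3136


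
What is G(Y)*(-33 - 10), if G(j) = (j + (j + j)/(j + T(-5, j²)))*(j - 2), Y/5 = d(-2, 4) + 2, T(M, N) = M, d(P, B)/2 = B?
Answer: -323360/3 ≈ -1.0779e+5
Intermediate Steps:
d(P, B) = 2*B
Y = 50 (Y = 5*(2*4 + 2) = 5*(8 + 2) = 5*10 = 50)
G(j) = (-2 + j)*(j + 2*j/(-5 + j)) (G(j) = (j + (j + j)/(j - 5))*(j - 2) = (j + (2*j)/(-5 + j))*(-2 + j) = (j + 2*j/(-5 + j))*(-2 + j) = (-2 + j)*(j + 2*j/(-5 + j)))
G(Y)*(-33 - 10) = (50*(6 + 50² - 5*50)/(-5 + 50))*(-33 - 10) = (50*(6 + 2500 - 250)/45)*(-43) = (50*(1/45)*2256)*(-43) = (7520/3)*(-43) = -323360/3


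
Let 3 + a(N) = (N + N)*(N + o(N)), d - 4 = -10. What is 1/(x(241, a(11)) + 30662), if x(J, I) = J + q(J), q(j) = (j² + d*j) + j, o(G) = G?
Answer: 1/87779 ≈ 1.1392e-5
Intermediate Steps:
d = -6 (d = 4 - 10 = -6)
q(j) = j² - 5*j (q(j) = (j² - 6*j) + j = j² - 5*j)
a(N) = -3 + 4*N² (a(N) = -3 + (N + N)*(N + N) = -3 + (2*N)*(2*N) = -3 + 4*N²)
x(J, I) = J + J*(-5 + J)
1/(x(241, a(11)) + 30662) = 1/(241*(-4 + 241) + 30662) = 1/(241*237 + 30662) = 1/(57117 + 30662) = 1/87779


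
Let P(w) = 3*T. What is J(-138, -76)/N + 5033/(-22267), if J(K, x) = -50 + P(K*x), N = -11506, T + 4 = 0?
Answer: -4037796/18300293 ≈ -0.22064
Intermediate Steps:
T = -4 (T = -4 + 0 = -4)
P(w) = -12 (P(w) = 3*(-4) = -12)
J(K, x) = -62 (J(K, x) = -50 - 12 = -62)
J(-138, -76)/N + 5033/(-22267) = -62/(-11506) + 5033/(-22267) = -62*(-1/11506) + 5033*(-1/22267) = 31/5753 - 719/3181 = -4037796/18300293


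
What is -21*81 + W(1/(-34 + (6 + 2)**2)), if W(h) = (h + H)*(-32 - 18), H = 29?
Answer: -9458/3 ≈ -3152.7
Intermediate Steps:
W(h) = -1450 - 50*h (W(h) = (h + 29)*(-32 - 18) = (29 + h)*(-50) = -1450 - 50*h)
-21*81 + W(1/(-34 + (6 + 2)**2)) = -21*81 + (-1450 - 50/(-34 + (6 + 2)**2)) = -1701 + (-1450 - 50/(-34 + 8**2)) = -1701 + (-1450 - 50/(-34 + 64)) = -1701 + (-1450 - 50/30) = -1701 + (-1450 - 50*1/30) = -1701 + (-1450 - 5/3) = -1701 - 4355/3 = -9458/3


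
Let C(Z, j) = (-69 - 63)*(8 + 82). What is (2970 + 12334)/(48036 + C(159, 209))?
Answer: 3826/9039 ≈ 0.42328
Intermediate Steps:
C(Z, j) = -11880 (C(Z, j) = -132*90 = -11880)
(2970 + 12334)/(48036 + C(159, 209)) = (2970 + 12334)/(48036 - 11880) = 15304/36156 = 15304*(1/36156) = 3826/9039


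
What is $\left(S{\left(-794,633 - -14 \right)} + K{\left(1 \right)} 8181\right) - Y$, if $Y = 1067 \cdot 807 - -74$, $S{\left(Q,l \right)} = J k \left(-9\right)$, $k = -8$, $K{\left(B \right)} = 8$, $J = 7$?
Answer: $-795191$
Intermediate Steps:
$S{\left(Q,l \right)} = 504$ ($S{\left(Q,l \right)} = 7 \left(-8\right) \left(-9\right) = \left(-56\right) \left(-9\right) = 504$)
$Y = 861143$ ($Y = 861069 + 74 = 861143$)
$\left(S{\left(-794,633 - -14 \right)} + K{\left(1 \right)} 8181\right) - Y = \left(504 + 8 \cdot 8181\right) - 861143 = \left(504 + 65448\right) - 861143 = 65952 - 861143 = -795191$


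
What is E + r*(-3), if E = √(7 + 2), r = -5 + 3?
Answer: 9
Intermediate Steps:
r = -2
E = 3 (E = √9 = 3)
E + r*(-3) = 3 - 2*(-3) = 3 + 6 = 9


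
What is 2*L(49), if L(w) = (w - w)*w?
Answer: 0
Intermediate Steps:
L(w) = 0 (L(w) = 0*w = 0)
2*L(49) = 2*0 = 0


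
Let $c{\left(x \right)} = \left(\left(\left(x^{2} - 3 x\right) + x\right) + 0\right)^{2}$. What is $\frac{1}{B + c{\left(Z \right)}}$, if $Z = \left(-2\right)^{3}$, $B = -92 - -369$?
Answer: $\frac{1}{6677} \approx 0.00014977$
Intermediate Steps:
$B = 277$ ($B = -92 + 369 = 277$)
$Z = -8$
$c{\left(x \right)} = \left(x^{2} - 2 x\right)^{2}$ ($c{\left(x \right)} = \left(\left(x^{2} - 2 x\right) + 0\right)^{2} = \left(x^{2} - 2 x\right)^{2}$)
$\frac{1}{B + c{\left(Z \right)}} = \frac{1}{277 + \left(-8\right)^{2} \left(-2 - 8\right)^{2}} = \frac{1}{277 + 64 \left(-10\right)^{2}} = \frac{1}{277 + 64 \cdot 100} = \frac{1}{277 + 6400} = \frac{1}{6677}$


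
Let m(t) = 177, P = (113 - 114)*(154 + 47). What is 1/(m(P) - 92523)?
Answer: -1/92346 ≈ -1.0829e-5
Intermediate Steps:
P = -201 (P = -1*201 = -201)
1/(m(P) - 92523) = 1/(177 - 92523) = 1/(-92346) = -1/92346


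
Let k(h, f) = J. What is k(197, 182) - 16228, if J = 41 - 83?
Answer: -16270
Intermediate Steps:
J = -42
k(h, f) = -42
k(197, 182) - 16228 = -42 - 16228 = -16270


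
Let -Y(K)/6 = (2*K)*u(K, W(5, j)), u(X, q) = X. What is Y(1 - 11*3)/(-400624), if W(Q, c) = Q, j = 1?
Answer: 768/25039 ≈ 0.030672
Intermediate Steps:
Y(K) = -12*K**2 (Y(K) = -6*2*K*K = -12*K**2)
Y(1 - 11*3)/(-400624) = -12*(1 - 11*3)**2/(-400624) = -12*(1 - 33)**2*(-1/400624) = -12*(-32)**2*(-1/400624) = -12*1024*(-1/400624) = -12288*(-1/400624) = 768/25039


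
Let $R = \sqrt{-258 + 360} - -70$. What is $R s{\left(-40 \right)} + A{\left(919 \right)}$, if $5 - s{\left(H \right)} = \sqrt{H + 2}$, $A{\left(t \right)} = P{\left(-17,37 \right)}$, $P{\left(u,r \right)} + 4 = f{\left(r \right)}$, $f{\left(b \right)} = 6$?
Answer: $2 + \left(5 - i \sqrt{38}\right) \left(70 + \sqrt{102}\right) \approx 402.5 - 493.77 i$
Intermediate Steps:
$P{\left(u,r \right)} = 2$ ($P{\left(u,r \right)} = -4 + 6 = 2$)
$A{\left(t \right)} = 2$
$R = 70 + \sqrt{102}$ ($R = \sqrt{102} + 70 = 70 + \sqrt{102} \approx 80.099$)
$s{\left(H \right)} = 5 - \sqrt{2 + H}$ ($s{\left(H \right)} = 5 - \sqrt{H + 2} = 5 - \sqrt{2 + H}$)
$R s{\left(-40 \right)} + A{\left(919 \right)} = \left(70 + \sqrt{102}\right) \left(5 - \sqrt{2 - 40}\right) + 2 = \left(70 + \sqrt{102}\right) \left(5 - \sqrt{-38}\right) + 2 = \left(70 + \sqrt{102}\right) \left(5 - i \sqrt{38}\right) + 2 = \left(5 - i \sqrt{38}\right) \left(70 + \sqrt{102}\right) + 2 = 2 + \left(5 - i \sqrt{38}\right) \left(70 + \sqrt{102}\right)$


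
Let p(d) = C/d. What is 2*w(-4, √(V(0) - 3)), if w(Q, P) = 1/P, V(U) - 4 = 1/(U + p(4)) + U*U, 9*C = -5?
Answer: -2*I*√155/31 ≈ -0.80322*I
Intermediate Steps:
C = -5/9 (C = (⅑)*(-5) = -5/9 ≈ -0.55556)
p(d) = -5/(9*d)
V(U) = 4 + U² + 1/(-5/36 + U) (V(U) = 4 + (1/(U - 5/9/4) + U*U) = 4 + (1/(U - 5/9*¼) + U²) = 4 + (1/(U - 5/36) + U²) = 4 + (1/(-5/36 + U) + U²) = 4 + (U² + 1/(-5/36 + U)) = 4 + U² + 1/(-5/36 + U))
2*w(-4, √(V(0) - 3)) = 2/(√((16 - 5*0² + 36*0³ + 144*0)/(-5 + 36*0) - 3)) = 2/(√((16 - 5*0 + 36*0 + 0)/(-5 + 0) - 3)) = 2/(√((16 + 0 + 0 + 0)/(-5) - 3)) = 2/(√(-⅕*16 - 3)) = 2/(√(-16/5 - 3)) = 2/(√(-31/5)) = 2/((I*√155/5)) = 2*(-I*√155/31) = -2*I*√155/31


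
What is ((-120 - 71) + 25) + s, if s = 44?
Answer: -122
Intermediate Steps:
((-120 - 71) + 25) + s = ((-120 - 71) + 25) + 44 = (-191 + 25) + 44 = -166 + 44 = -122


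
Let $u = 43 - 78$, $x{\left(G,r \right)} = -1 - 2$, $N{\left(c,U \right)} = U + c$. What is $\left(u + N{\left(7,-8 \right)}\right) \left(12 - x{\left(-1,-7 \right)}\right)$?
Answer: $-540$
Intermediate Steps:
$x{\left(G,r \right)} = -3$
$u = -35$ ($u = 43 - 78 = -35$)
$\left(u + N{\left(7,-8 \right)}\right) \left(12 - x{\left(-1,-7 \right)}\right) = \left(-35 + \left(-8 + 7\right)\right) \left(12 - -3\right) = \left(-35 - 1\right) \left(12 + 3\right) = \left(-36\right) 15 = -540$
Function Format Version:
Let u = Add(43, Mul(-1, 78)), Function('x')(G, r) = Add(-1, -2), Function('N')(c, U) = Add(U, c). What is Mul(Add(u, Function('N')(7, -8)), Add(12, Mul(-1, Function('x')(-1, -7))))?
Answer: -540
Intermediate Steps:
Function('x')(G, r) = -3
u = -35 (u = Add(43, -78) = -35)
Mul(Add(u, Function('N')(7, -8)), Add(12, Mul(-1, Function('x')(-1, -7)))) = Mul(Add(-35, Add(-8, 7)), Add(12, Mul(-1, -3))) = Mul(Add(-35, -1), Add(12, 3)) = Mul(-36, 15) = -540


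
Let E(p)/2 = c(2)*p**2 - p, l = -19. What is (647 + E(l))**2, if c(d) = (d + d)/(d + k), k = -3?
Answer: 4853209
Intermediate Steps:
c(d) = 2*d/(-3 + d) (c(d) = (d + d)/(d - 3) = (2*d)/(-3 + d) = 2*d/(-3 + d))
E(p) = -8*p**2 - 2*p (E(p) = 2*((2*2/(-3 + 2))*p**2 - p) = 2*((2*2/(-1))*p**2 - p) = 2*((2*2*(-1))*p**2 - p) = 2*(-4*p**2 - p) = 2*(-p - 4*p**2) = -8*p**2 - 2*p)
(647 + E(l))**2 = (647 + 2*(-19)*(-1 - 4*(-19)))**2 = (647 + 2*(-19)*(-1 + 76))**2 = (647 + 2*(-19)*75)**2 = (647 - 2850)**2 = (-2203)**2 = 4853209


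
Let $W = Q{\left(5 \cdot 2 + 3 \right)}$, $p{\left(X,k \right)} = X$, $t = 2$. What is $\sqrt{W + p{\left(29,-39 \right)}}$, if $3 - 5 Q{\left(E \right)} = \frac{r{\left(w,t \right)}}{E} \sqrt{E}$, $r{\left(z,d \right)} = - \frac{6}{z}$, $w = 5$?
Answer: $\frac{\sqrt{125060 + 78 \sqrt{13}}}{65} \approx 5.4467$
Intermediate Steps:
$Q{\left(E \right)} = \frac{3}{5} + \frac{6}{25 \sqrt{E}}$ ($Q{\left(E \right)} = \frac{3}{5} - \frac{\frac{\left(-6\right) \frac{1}{5}}{E} \sqrt{E}}{5} = \frac{3}{5} - \frac{- \frac{6}{5 E} \sqrt{E}}{5} = \frac{3}{5} - \frac{\left(- \frac{6}{5}\right) \frac{1}{\sqrt{E}}}{5} = \frac{3}{5} + \frac{6}{25 \sqrt{E}}$)
$W = \frac{3}{5} + \frac{6 \sqrt{13}}{325}$ ($W = \frac{3}{5} + \frac{6}{25 \sqrt{5 \cdot 2 + 3}} = \frac{3}{5} + \frac{6}{25 \sqrt{10 + 3}} = \frac{3}{5} + \frac{6}{25 \sqrt{13}} = \frac{3}{5} + \frac{6 \frac{\sqrt{13}}{13}}{25} = \frac{3}{5} + \frac{6 \sqrt{13}}{325} \approx 0.66656$)
$\sqrt{W + p{\left(29,-39 \right)}} = \sqrt{\left(\frac{3}{5} + \frac{6 \sqrt{13}}{325}\right) + 29} = \sqrt{\frac{148}{5} + \frac{6 \sqrt{13}}{325}}$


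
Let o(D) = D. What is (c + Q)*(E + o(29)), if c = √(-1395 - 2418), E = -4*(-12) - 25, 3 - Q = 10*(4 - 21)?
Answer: 8996 + 52*I*√3813 ≈ 8996.0 + 3211.0*I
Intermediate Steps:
Q = 173 (Q = 3 - 10*(4 - 21) = 3 - 10*(-17) = 3 - 1*(-170) = 3 + 170 = 173)
E = 23 (E = 48 - 25 = 23)
c = I*√3813 (c = √(-3813) = I*√3813 ≈ 61.75*I)
(c + Q)*(E + o(29)) = (I*√3813 + 173)*(23 + 29) = (173 + I*√3813)*52 = 8996 + 52*I*√3813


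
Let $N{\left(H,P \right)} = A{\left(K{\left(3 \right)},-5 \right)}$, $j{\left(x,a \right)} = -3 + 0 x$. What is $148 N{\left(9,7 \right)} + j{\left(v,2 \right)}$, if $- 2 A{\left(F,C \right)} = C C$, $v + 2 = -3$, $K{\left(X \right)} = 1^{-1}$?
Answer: $-1853$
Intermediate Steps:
$K{\left(X \right)} = 1$
$v = -5$ ($v = -2 - 3 = -5$)
$j{\left(x,a \right)} = -3$ ($j{\left(x,a \right)} = -3 + 0 = -3$)
$A{\left(F,C \right)} = - \frac{C^{2}}{2}$ ($A{\left(F,C \right)} = - \frac{C C}{2} = - \frac{C^{2}}{2}$)
$N{\left(H,P \right)} = - \frac{25}{2}$ ($N{\left(H,P \right)} = - \frac{\left(-5\right)^{2}}{2} = \left(- \frac{1}{2}\right) 25 = - \frac{25}{2}$)
$148 N{\left(9,7 \right)} + j{\left(v,2 \right)} = 148 \left(- \frac{25}{2}\right) - 3 = -1850 - 3 = -1853$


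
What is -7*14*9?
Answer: -882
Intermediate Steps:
-7*14*9 = -98*9 = -882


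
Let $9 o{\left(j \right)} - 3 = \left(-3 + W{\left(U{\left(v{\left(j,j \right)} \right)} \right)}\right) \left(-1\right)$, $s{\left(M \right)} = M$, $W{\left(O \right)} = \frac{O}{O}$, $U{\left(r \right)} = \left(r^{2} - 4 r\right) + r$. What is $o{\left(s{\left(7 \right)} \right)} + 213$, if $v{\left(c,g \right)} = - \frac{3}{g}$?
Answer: $\frac{1922}{9} \approx 213.56$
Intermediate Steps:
$U{\left(r \right)} = r^{2} - 3 r$
$W{\left(O \right)} = 1$
$o{\left(j \right)} = \frac{5}{9}$ ($o{\left(j \right)} = \frac{1}{3} + \frac{\left(-3 + 1\right) \left(-1\right)}{9} = \frac{1}{3} + \frac{\left(-2\right) \left(-1\right)}{9} = \frac{1}{3} + \frac{1}{9} \cdot 2 = \frac{1}{3} + \frac{2}{9} = \frac{5}{9}$)
$o{\left(s{\left(7 \right)} \right)} + 213 = \frac{5}{9} + 213 = \frac{1922}{9}$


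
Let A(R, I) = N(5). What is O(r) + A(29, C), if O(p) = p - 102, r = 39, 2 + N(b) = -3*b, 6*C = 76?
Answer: -80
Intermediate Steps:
C = 38/3 (C = (⅙)*76 = 38/3 ≈ 12.667)
N(b) = -2 - 3*b
A(R, I) = -17 (A(R, I) = -2 - 3*5 = -2 - 15 = -17)
O(p) = -102 + p
O(r) + A(29, C) = (-102 + 39) - 17 = -63 - 17 = -80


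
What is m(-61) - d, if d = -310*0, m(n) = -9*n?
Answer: 549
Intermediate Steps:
d = 0
m(-61) - d = -9*(-61) - 1*0 = 549 + 0 = 549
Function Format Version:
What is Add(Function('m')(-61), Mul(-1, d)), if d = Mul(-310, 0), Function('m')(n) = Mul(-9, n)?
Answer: 549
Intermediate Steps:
d = 0
Add(Function('m')(-61), Mul(-1, d)) = Add(Mul(-9, -61), Mul(-1, 0)) = Add(549, 0) = 549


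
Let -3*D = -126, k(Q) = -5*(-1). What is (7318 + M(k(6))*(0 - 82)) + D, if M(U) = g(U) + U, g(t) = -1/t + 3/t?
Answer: 34586/5 ≈ 6917.2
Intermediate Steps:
k(Q) = 5
D = 42 (D = -⅓*(-126) = 42)
g(t) = 2/t
M(U) = U + 2/U (M(U) = 2/U + U = U + 2/U)
(7318 + M(k(6))*(0 - 82)) + D = (7318 + (5 + 2/5)*(0 - 82)) + 42 = (7318 + (5 + 2*(⅕))*(-82)) + 42 = (7318 + (5 + ⅖)*(-82)) + 42 = (7318 + (27/5)*(-82)) + 42 = (7318 - 2214/5) + 42 = 34376/5 + 42 = 34586/5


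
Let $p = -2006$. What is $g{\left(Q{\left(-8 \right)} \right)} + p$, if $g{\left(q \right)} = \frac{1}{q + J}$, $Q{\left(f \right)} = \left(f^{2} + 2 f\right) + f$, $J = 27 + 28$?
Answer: $- \frac{190569}{95} \approx -2006.0$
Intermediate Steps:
$J = 55$
$Q{\left(f \right)} = f^{2} + 3 f$
$g{\left(q \right)} = \frac{1}{55 + q}$ ($g{\left(q \right)} = \frac{1}{q + 55} = \frac{1}{55 + q}$)
$g{\left(Q{\left(-8 \right)} \right)} + p = \frac{1}{55 - 8 \left(3 - 8\right)} - 2006 = \frac{1}{55 - -40} - 2006 = \frac{1}{55 + 40} - 2006 = \frac{1}{95} - 2006 = - \frac{190569}{95}$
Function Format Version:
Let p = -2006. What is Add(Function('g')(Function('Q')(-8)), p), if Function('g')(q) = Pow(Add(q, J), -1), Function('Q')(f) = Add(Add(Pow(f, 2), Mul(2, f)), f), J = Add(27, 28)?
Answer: Rational(-190569, 95) ≈ -2006.0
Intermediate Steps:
J = 55
Function('Q')(f) = Add(Pow(f, 2), Mul(3, f))
Function('g')(q) = Pow(Add(55, q), -1) (Function('g')(q) = Pow(Add(q, 55), -1) = Pow(Add(55, q), -1))
Add(Function('g')(Function('Q')(-8)), p) = Add(Pow(Add(55, Mul(-8, Add(3, -8))), -1), -2006) = Add(Pow(Add(55, Mul(-8, -5)), -1), -2006) = Add(Pow(Add(55, 40), -1), -2006) = Add(Pow(95, -1), -2006) = Add(Rational(1, 95), -2006) = Rational(-190569, 95)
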